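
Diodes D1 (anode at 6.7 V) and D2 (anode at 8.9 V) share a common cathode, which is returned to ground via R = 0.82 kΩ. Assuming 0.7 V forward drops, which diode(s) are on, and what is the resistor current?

Assume both conduct. Then node N would need to be at both 6.7−0.7 = 6 V and 8.9−0.7 = 8.2 V, which is impossible.
Assume only D2 conducts: V_N = 8.9 − 0.7 = 8.2 V, so I_R = 8.2/0.82 = 10 mA.
Check D1: its anode-to-cathode voltage is 6.7 − 8.2 = -1.5 V < 0.7 V, so it is off. The assumption is consistent.

Only D2 conducts; I_R ≈ 10 mA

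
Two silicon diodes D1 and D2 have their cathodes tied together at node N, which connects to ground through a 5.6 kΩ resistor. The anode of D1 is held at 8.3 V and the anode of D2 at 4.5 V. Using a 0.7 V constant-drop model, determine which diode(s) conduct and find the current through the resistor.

Assume both conduct. Then node N would need to be at both 8.3−0.7 = 7.6 V and 4.5−0.7 = 3.8 V, which is impossible.
Assume only D1 conducts: V_N = 8.3 − 0.7 = 7.6 V, so I_R = 7.6/5.6 = 1.36 mA.
Check D2: its anode-to-cathode voltage is 4.5 − 7.6 = -3.1 V < 0.7 V, so it is off. The assumption is consistent.

Only D1 conducts; I_R ≈ 1.4 mA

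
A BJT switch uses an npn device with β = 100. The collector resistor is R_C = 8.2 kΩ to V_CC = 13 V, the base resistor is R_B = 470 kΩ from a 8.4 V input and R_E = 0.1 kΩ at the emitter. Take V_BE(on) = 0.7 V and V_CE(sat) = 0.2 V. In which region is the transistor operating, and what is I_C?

Assume active: I_B = (8.4 − 0.7)/(470 + 101×0.1) = 0.016 mA, I_C = β·I_B = 1.6 mA.
Then V_CE = 13 − 1.6×8.2 − 1.62×0.1 = -0.313 V < 0.2 V — the active assumption fails.
Re-solve with V_CE = 0.2 V. KCL at the emitter: V_E/R_E = (V_BB−0.7−V_E)/R_B + (V_CC−0.2−V_E)/R_C, giving V_E = 0.156 V.
I_C = (V_CC − 0.2 − V_E)/R_C = (12.8 − 0.156)/8.2 = 1.54 mA.
Check: I_B = (7.7 − 0.156)/470 = 0.0161 mA, and β·I_B = 1.61 mA > I_C, confirming saturation.

saturation; I_C ≈ 1.5 mA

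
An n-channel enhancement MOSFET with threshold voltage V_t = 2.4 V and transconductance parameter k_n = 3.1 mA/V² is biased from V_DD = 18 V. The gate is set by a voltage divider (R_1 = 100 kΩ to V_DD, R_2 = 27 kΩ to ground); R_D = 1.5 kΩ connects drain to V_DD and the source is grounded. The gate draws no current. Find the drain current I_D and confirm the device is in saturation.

V_G = V_DD·R_2/(R_1+R_2) = 18×27/127 = 3.83 V. With the source grounded, V_GS = V_G = 3.83 V.
Assume saturation: I_D = (k_n/2)(V_GS − V_t)² = (3.1/2)×(3.83 − 2.4)² = 1.55×1.43² = 3.16 mA.
V_DS = V_DD − I_D·R_D = 18 − 3.16×1.5 = 13.3 V.
Saturation requires V_DS ≥ V_GS − V_t = 1.43 V; 13.3 ≥ 1.43 ✓.

I_D ≈ 3.2 mA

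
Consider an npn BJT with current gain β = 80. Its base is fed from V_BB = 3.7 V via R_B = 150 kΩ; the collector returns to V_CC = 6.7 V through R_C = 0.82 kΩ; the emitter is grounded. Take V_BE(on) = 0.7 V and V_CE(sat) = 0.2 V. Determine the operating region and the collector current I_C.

Assume active. Base-emitter loop: I_B = (V_BB − V_BE)/R_B = (3.7 − 0.7)/150 = 0.02 mA.
I_C = β·I_B = 80×0.02 = 1.6 mA.
V_CE = V_CC − I_C·R_C = 6.7 − 1.6×0.82 = 5.39 V > V_CE(sat), so the active-region assumption holds.

active; I_C ≈ 1.6 mA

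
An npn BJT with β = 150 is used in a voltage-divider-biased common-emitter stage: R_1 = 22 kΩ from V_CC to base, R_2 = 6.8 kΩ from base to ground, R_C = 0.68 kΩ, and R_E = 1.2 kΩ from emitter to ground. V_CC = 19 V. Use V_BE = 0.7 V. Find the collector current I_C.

I_C ≈ 3 mA

Thevenize the base divider: V_Th = V_CC·R_2/(R_1+R_2) = 19×6.8/28.8 = 4.49 V, R_Th = R_1‖R_2 = 5.19 kΩ.
Base-emitter loop: V_Th = I_B·R_Th + V_BE + (β+1)I_B·R_E, so I_B = (4.49 − 0.7) / (5.19 + 151×1.2) = 0.0203 mA.
I_C = β·I_B = 150×0.0203 = 3.05 mA, and I_E = (β+1)I_B = 3.07 mA.
V_CE = V_CC − I_C·R_C − I_E·R_E = 19 − 3.05×0.68 − 3.07×1.2 = 13.2 V.
V_CE = 13.2 V > 0.2 V confirms active-region operation.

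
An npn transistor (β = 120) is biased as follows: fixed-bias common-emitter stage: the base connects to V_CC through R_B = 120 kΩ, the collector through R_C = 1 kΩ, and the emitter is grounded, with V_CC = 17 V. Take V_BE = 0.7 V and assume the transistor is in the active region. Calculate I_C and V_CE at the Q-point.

I_C ≈ 16 mA, V_CE ≈ 0.7 V

Base loop: V_CC = I_B·R_B + V_BE, so I_B = (17 − 0.7)/120 kΩ = 0.136 mA.
In the active region I_C = β·I_B = 120 × 0.136 = 16.3 mA.
Collector loop: V_CE = V_CC − I_C·R_C = 17 − 16.3×1 = 0.7 V.
Since V_CE = 0.7 V > V_CE(sat) ≈ 0.2 V, the transistor is in the active region as assumed.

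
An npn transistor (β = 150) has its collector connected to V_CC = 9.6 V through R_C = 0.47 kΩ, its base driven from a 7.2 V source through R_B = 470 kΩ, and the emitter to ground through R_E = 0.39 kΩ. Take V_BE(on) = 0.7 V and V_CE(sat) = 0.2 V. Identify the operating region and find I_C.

Assume active. Base-emitter loop: I_B = (V_BB − V_BE)/(R_B + (β+1)R_E) = (7.2 − 0.7)/(470 + 151×0.39) = 0.0123 mA.
I_C = β·I_B = 150×0.0123 = 1.84 mA.
V_CE = V_CC − I_C·R_C − I_E·R_E = 9.6 − 1.84×0.47 − 1.86×0.39 = 8.01 V > V_CE(sat), so the active-region assumption holds.

active; I_C ≈ 1.8 mA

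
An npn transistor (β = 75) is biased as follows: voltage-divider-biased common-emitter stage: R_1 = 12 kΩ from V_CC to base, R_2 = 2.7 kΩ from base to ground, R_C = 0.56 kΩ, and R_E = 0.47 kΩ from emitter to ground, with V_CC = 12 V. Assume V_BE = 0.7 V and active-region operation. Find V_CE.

Thevenize the base divider: V_Th = V_CC·R_2/(R_1+R_2) = 12×2.7/14.7 = 2.2 V, R_Th = R_1‖R_2 = 2.2 kΩ.
Base-emitter loop: V_Th = I_B·R_Th + V_BE + (β+1)I_B·R_E, so I_B = (2.2 − 0.7) / (2.2 + 76×0.47) = 0.0397 mA.
I_C = β·I_B = 75×0.0397 = 2.97 mA, and I_E = (β+1)I_B = 3.01 mA.
V_CE = V_CC − I_C·R_C − I_E·R_E = 12 − 2.97×0.56 − 3.01×0.47 = 8.92 V.
V_CE = 8.92 V > 0.2 V confirms active-region operation.

V_CE ≈ 8.9 V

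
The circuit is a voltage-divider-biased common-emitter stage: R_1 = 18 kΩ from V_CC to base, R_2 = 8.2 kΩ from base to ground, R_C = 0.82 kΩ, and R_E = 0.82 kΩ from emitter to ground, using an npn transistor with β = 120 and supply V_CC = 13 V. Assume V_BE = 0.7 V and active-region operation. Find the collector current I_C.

Thevenize the base divider: V_Th = V_CC·R_2/(R_1+R_2) = 13×8.2/26.2 = 4.07 V, R_Th = R_1‖R_2 = 5.63 kΩ.
Base-emitter loop: V_Th = I_B·R_Th + V_BE + (β+1)I_B·R_E, so I_B = (4.07 − 0.7) / (5.63 + 121×0.82) = 0.0321 mA.
I_C = β·I_B = 120×0.0321 = 3.86 mA, and I_E = (β+1)I_B = 3.89 mA.
V_CE = V_CC − I_C·R_C − I_E·R_E = 13 − 3.86×0.82 − 3.89×0.82 = 6.65 V.
V_CE = 6.65 V > 0.2 V confirms active-region operation.

I_C ≈ 3.9 mA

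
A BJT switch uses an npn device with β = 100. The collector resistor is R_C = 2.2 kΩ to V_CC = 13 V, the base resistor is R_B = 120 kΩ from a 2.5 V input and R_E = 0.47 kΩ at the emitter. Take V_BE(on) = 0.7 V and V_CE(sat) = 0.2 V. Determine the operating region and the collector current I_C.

Assume active. Base-emitter loop: I_B = (V_BB − V_BE)/(R_B + (β+1)R_E) = (2.5 − 0.7)/(120 + 101×0.47) = 0.0107 mA.
I_C = β·I_B = 100×0.0107 = 1.07 mA.
V_CE = V_CC − I_C·R_C − I_E·R_E = 13 − 1.07×2.2 − 1.09×0.47 = 10.1 V > V_CE(sat), so the active-region assumption holds.

active; I_C ≈ 1.1 mA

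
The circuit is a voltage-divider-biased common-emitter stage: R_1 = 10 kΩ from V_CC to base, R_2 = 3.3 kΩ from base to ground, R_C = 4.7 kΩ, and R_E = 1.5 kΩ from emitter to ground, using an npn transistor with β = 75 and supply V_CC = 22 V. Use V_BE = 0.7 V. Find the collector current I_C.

I_C ≈ 3.1 mA

Thevenize the base divider: V_Th = V_CC·R_2/(R_1+R_2) = 22×3.3/13.3 = 5.46 V, R_Th = R_1‖R_2 = 2.48 kΩ.
Base-emitter loop: V_Th = I_B·R_Th + V_BE + (β+1)I_B·R_E, so I_B = (5.46 − 0.7) / (2.48 + 76×1.5) = 0.0409 mA.
I_C = β·I_B = 75×0.0409 = 3.06 mA, and I_E = (β+1)I_B = 3.1 mA.
V_CE = V_CC − I_C·R_C − I_E·R_E = 22 − 3.06×4.7 − 3.1×1.5 = 2.94 V.
V_CE = 2.94 V > 0.2 V confirms active-region operation.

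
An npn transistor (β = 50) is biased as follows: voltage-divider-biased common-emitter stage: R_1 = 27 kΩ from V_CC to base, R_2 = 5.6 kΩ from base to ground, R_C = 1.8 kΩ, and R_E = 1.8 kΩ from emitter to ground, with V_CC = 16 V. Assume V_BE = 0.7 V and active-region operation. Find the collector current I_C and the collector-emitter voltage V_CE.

I_C ≈ 1.1 mA, V_CE ≈ 12 V

Thevenize the base divider: V_Th = V_CC·R_2/(R_1+R_2) = 16×5.6/32.6 = 2.75 V, R_Th = R_1‖R_2 = 4.64 kΩ.
Base-emitter loop: V_Th = I_B·R_Th + V_BE + (β+1)I_B·R_E, so I_B = (2.75 − 0.7) / (4.64 + 51×1.8) = 0.0212 mA.
I_C = β·I_B = 50×0.0212 = 1.06 mA, and I_E = (β+1)I_B = 1.08 mA.
V_CE = V_CC − I_C·R_C − I_E·R_E = 16 − 1.06×1.8 − 1.08×1.8 = 12.1 V.
V_CE = 12.1 V > 0.2 V confirms active-region operation.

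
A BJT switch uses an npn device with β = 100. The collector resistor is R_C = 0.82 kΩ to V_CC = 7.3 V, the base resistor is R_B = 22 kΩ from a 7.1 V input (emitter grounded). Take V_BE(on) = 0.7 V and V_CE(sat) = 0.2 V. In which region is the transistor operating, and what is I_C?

saturation; I_C ≈ 8.7 mA

Assume active: I_B = (7.1 − 0.7)/22 = 0.291 mA, giving I_C = β·I_B = 29.1 mA.
But then V_CE = 7.3 − 29.1×0.82 = -16.6 V < V_CE(sat) = 0.2 V — impossible in the active region.
So the transistor is saturated. With V_CE = 0.2 V, I_C = (V_CC − 0.2)/R_C = 7.1/0.82 = 8.66 mA.
Check: β·I_B = 29.1 mA > I_C = 8.66 mA, confirming saturation.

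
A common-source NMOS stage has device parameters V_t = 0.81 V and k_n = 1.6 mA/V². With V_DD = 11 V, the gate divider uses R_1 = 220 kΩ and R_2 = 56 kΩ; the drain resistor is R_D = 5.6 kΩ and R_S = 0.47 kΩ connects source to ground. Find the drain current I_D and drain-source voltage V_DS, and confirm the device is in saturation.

I_D ≈ 0.84 mA, V_DS ≈ 5.9 V

V_G = V_DD·R_2/(R_1+R_2) = 11×56/276 = 2.23 V.
Assume saturation: I_D = (k_n/2)(V_GS − V_t)² with V_GS = V_G − I_D·R_S = 2.23 − 0.47·I_D.
Substituting gives 0.177·I_D² − 2.07·I_D + 1.62 = 0, with roots I_D = 0.842 or 10.9 mA.
The root I_D = 10.9 mA gives V_GS = -2.88 V ≤ V_t, so take I_D = 0.842 mA.
Then V_GS = 1.84 V and V_DS = V_DD − I_D(R_D+R_S) = 11 − 0.842×6.07 = 5.89 V.
Saturation requires V_DS ≥ V_GS − V_t = 1.03 V; 5.89 ≥ 1.03 ✓.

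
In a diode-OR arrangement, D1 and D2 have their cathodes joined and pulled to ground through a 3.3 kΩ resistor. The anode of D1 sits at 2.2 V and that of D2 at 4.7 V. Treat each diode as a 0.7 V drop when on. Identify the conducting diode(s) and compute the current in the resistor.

Only D2 conducts; I_R ≈ 1.2 mA

Assume both conduct. Then node N would need to be at both 2.2−0.7 = 1.5 V and 4.7−0.7 = 4 V, which is impossible.
Assume only D2 conducts: V_N = 4.7 − 0.7 = 4 V, so I_R = 4/3.3 = 1.21 mA.
Check D1: its anode-to-cathode voltage is 2.2 − 4 = -1.8 V < 0.7 V, so it is off. The assumption is consistent.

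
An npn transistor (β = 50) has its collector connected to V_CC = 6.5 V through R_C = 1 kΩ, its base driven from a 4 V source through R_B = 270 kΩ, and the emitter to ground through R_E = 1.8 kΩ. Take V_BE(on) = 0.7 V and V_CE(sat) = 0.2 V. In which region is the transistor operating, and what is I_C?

active; I_C ≈ 0.46 mA

Assume active. Base-emitter loop: I_B = (V_BB − V_BE)/(R_B + (β+1)R_E) = (4 − 0.7)/(270 + 51×1.8) = 0.00912 mA.
I_C = β·I_B = 50×0.00912 = 0.456 mA.
V_CE = V_CC − I_C·R_C − I_E·R_E = 6.5 − 0.456×1 − 0.465×1.8 = 5.21 V > V_CE(sat), so the active-region assumption holds.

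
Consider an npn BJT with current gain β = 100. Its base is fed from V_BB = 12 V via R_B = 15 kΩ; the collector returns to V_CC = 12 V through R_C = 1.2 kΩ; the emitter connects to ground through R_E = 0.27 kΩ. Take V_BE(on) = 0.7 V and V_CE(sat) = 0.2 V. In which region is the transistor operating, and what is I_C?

Assume active: I_B = (12 − 0.7)/(15 + 101×0.27) = 0.267 mA, I_C = β·I_B = 26.7 mA.
Then V_CE = 12 − 26.7×1.2 − 27×0.27 = -27.4 V < 0.2 V — the active assumption fails.
Re-solve with V_CE = 0.2 V. KCL at the emitter: V_E/R_E = (V_BB−0.7−V_E)/R_B + (V_CC−0.2−V_E)/R_C, giving V_E = 2.3 V.
I_C = (V_CC − 0.2 − V_E)/R_C = (11.8 − 2.3)/1.2 = 7.92 mA.
Check: I_B = (11.3 − 2.3)/15 = 0.6 mA, and β·I_B = 60 mA > I_C, confirming saturation.

saturation; I_C ≈ 7.9 mA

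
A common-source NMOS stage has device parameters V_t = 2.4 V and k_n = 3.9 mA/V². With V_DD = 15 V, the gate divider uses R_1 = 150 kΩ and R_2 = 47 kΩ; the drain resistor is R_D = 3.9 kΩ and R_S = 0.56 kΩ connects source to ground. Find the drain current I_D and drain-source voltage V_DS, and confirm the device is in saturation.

V_G = V_DD·R_2/(R_1+R_2) = 15×47/197 = 3.58 V.
Assume saturation: I_D = (k_n/2)(V_GS − V_t)² with V_GS = V_G − I_D·R_S = 3.58 − 0.56·I_D.
Substituting gives 0.612·I_D² − 3.57·I_D + 2.71 = 0, with roots I_D = 0.895 or 4.95 mA.
The root I_D = 4.95 mA gives V_GS = 0.807 V ≤ V_t, so take I_D = 0.895 mA.
Then V_GS = 3.08 V and V_DS = V_DD − I_D(R_D+R_S) = 15 − 0.895×4.46 = 11 V.
Saturation requires V_DS ≥ V_GS − V_t = 0.677 V; 11 ≥ 0.677 ✓.

I_D ≈ 0.9 mA, V_DS ≈ 11 V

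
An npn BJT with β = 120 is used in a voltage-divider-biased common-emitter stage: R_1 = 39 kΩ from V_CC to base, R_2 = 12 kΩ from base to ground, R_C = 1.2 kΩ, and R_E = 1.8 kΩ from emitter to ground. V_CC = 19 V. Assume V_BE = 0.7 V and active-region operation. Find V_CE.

Thevenize the base divider: V_Th = V_CC·R_2/(R_1+R_2) = 19×12/51 = 4.47 V, R_Th = R_1‖R_2 = 9.18 kΩ.
Base-emitter loop: V_Th = I_B·R_Th + V_BE + (β+1)I_B·R_E, so I_B = (4.47 − 0.7) / (9.18 + 121×1.8) = 0.0166 mA.
I_C = β·I_B = 120×0.0166 = 1.99 mA, and I_E = (β+1)I_B = 2.01 mA.
V_CE = V_CC − I_C·R_C − I_E·R_E = 19 − 1.99×1.2 − 2.01×1.8 = 13 V.
V_CE = 13 V > 0.2 V confirms active-region operation.

V_CE ≈ 13 V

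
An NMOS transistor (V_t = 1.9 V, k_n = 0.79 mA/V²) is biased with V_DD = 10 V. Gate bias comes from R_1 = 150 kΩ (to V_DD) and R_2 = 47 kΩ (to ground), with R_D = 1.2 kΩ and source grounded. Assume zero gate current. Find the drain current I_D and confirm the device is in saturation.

I_D ≈ 0.093 mA

V_G = V_DD·R_2/(R_1+R_2) = 10×47/197 = 2.39 V. With the source grounded, V_GS = V_G = 2.39 V.
Assume saturation: I_D = (k_n/2)(V_GS − V_t)² = (0.79/2)×(2.39 − 1.9)² = 0.395×0.486² = 0.0932 mA.
V_DS = V_DD − I_D·R_D = 10 − 0.0932×1.2 = 9.89 V.
Saturation requires V_DS ≥ V_GS − V_t = 0.486 V; 9.89 ≥ 0.486 ✓.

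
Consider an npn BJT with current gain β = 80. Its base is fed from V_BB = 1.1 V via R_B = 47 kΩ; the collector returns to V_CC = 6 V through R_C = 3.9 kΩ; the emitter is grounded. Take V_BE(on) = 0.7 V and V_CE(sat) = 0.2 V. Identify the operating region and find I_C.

Assume active. Base-emitter loop: I_B = (V_BB − V_BE)/R_B = (1.1 − 0.7)/47 = 0.00851 mA.
I_C = β·I_B = 80×0.00851 = 0.681 mA.
V_CE = V_CC − I_C·R_C = 6 − 0.681×3.9 = 3.34 V > V_CE(sat), so the active-region assumption holds.

active; I_C ≈ 0.68 mA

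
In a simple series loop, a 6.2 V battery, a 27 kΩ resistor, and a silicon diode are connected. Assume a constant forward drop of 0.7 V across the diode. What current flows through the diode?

KVL around the loop: 6.2 = V_D + I·R = 0.7 + I × 27 kΩ.
So I = (6.2 − 0.7) / 27 kΩ = 5.5 / 27 = 0.204 mA.

I ≈ 0.2 mA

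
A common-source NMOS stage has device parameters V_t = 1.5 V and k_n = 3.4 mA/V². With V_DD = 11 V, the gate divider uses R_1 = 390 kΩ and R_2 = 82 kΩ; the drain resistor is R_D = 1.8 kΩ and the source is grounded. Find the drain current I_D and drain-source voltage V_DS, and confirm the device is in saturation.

V_G = V_DD·R_2/(R_1+R_2) = 11×82/472 = 1.91 V. With the source grounded, V_GS = V_G = 1.91 V.
Assume saturation: I_D = (k_n/2)(V_GS − V_t)² = (3.4/2)×(1.91 − 1.5)² = 1.7×0.411² = 0.287 mA.
V_DS = V_DD − I_D·R_D = 11 − 0.287×1.8 = 10.5 V.
Saturation requires V_DS ≥ V_GS − V_t = 0.411 V; 10.5 ≥ 0.411 ✓.

I_D ≈ 0.29 mA, V_DS ≈ 10 V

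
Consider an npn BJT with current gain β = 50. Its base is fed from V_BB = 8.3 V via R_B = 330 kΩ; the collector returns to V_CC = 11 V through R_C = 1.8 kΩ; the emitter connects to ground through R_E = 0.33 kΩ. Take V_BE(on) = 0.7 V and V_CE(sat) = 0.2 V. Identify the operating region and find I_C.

active; I_C ≈ 1.1 mA

Assume active. Base-emitter loop: I_B = (V_BB − V_BE)/(R_B + (β+1)R_E) = (8.3 − 0.7)/(330 + 51×0.33) = 0.0219 mA.
I_C = β·I_B = 50×0.0219 = 1.1 mA.
V_CE = V_CC − I_C·R_C − I_E·R_E = 11 − 1.1×1.8 − 1.12×0.33 = 8.66 V > V_CE(sat), so the active-region assumption holds.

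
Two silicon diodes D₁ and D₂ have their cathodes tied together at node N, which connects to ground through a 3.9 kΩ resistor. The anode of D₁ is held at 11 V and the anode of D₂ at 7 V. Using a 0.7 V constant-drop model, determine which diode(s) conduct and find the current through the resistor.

Only D₁ conducts; I_R ≈ 2.6 mA

Assume both conduct. Then node N would need to be at both 11−0.7 = 10.3 V and 7−0.7 = 6.3 V, which is impossible.
Assume only D₁ conducts: V_N = 11 − 0.7 = 10.3 V, so I_R = 10.3/3.9 = 2.64 mA.
Check D₂: its anode-to-cathode voltage is 7 − 10.3 = -3.3 V < 0.7 V, so it is off. The assumption is consistent.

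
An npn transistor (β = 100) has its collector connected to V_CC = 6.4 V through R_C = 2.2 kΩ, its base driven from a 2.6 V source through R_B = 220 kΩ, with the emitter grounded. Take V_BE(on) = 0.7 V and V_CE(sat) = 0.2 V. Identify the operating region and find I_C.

active; I_C ≈ 0.86 mA

Assume active. Base-emitter loop: I_B = (V_BB − V_BE)/R_B = (2.6 − 0.7)/220 = 0.00864 mA.
I_C = β·I_B = 100×0.00864 = 0.864 mA.
V_CE = V_CC − I_C·R_C = 6.4 − 0.864×2.2 = 4.5 V > V_CE(sat), so the active-region assumption holds.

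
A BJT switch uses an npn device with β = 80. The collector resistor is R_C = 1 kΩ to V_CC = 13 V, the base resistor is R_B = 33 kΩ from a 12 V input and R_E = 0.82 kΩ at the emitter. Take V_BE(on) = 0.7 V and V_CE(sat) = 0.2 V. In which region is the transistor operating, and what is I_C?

Assume active: I_B = (12 − 0.7)/(33 + 81×0.82) = 0.114 mA, I_C = β·I_B = 9.09 mA.
Then V_CE = 13 − 9.09×1 − 9.21×0.82 = -3.64 V < 0.2 V — the active assumption fails.
Re-solve with V_CE = 0.2 V. KCL at the emitter: V_E/R_E = (V_BB−0.7−V_E)/R_B + (V_CC−0.2−V_E)/R_C, giving V_E = 5.84 V.
I_C = (V_CC − 0.2 − V_E)/R_C = (12.8 − 5.84)/1 = 6.96 mA.
Check: I_B = (11.3 − 5.84)/33 = 0.165 mA, and β·I_B = 13.2 mA > I_C, confirming saturation.

saturation; I_C ≈ 7 mA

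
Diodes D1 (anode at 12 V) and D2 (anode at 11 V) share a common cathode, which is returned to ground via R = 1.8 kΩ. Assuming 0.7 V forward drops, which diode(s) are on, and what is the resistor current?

Only D1 conducts; I_R ≈ 6.3 mA

Assume both conduct. Then node N would need to be at both 12−0.7 = 11.3 V and 11−0.7 = 10.3 V, which is impossible.
Assume only D1 conducts: V_N = 12 − 0.7 = 11.3 V, so I_R = 11.3/1.8 = 6.28 mA.
Check D2: its anode-to-cathode voltage is 11 − 11.3 = -0.3 V < 0.7 V, so it is off. The assumption is consistent.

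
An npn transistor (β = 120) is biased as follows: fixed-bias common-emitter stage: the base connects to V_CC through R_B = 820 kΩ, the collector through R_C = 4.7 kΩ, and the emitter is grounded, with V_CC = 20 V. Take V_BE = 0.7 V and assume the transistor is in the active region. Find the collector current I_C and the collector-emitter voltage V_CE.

I_C ≈ 2.8 mA, V_CE ≈ 6.7 V

Base loop: V_CC = I_B·R_B + V_BE, so I_B = (20 − 0.7)/820 kΩ = 0.0235 mA.
In the active region I_C = β·I_B = 120 × 0.0235 = 2.82 mA.
Collector loop: V_CE = V_CC − I_C·R_C = 20 − 2.82×4.7 = 6.73 V.
Since V_CE = 6.73 V > V_CE(sat) ≈ 0.2 V, the transistor is in the active region as assumed.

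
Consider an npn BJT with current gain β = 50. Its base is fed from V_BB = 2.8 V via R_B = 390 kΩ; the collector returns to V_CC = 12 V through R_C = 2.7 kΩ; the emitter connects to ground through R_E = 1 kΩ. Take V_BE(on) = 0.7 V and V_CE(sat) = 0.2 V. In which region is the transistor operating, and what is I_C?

active; I_C ≈ 0.24 mA

Assume active. Base-emitter loop: I_B = (V_BB − V_BE)/(R_B + (β+1)R_E) = (2.8 − 0.7)/(390 + 51×1) = 0.00476 mA.
I_C = β·I_B = 50×0.00476 = 0.238 mA.
V_CE = V_CC − I_C·R_C − I_E·R_E = 12 − 0.238×2.7 − 0.243×1 = 11.1 V > V_CE(sat), so the active-region assumption holds.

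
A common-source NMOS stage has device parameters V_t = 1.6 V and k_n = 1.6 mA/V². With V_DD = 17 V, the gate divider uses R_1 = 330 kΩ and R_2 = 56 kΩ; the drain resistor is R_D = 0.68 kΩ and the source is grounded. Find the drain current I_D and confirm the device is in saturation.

V_G = V_DD·R_2/(R_1+R_2) = 17×56/386 = 2.47 V. With the source grounded, V_GS = V_G = 2.47 V.
Assume saturation: I_D = (k_n/2)(V_GS − V_t)² = (1.6/2)×(2.47 − 1.6)² = 0.8×0.866² = 0.6 mA.
V_DS = V_DD − I_D·R_D = 17 − 0.6×0.68 = 16.6 V.
Saturation requires V_DS ≥ V_GS − V_t = 0.866 V; 16.6 ≥ 0.866 ✓.

I_D ≈ 0.6 mA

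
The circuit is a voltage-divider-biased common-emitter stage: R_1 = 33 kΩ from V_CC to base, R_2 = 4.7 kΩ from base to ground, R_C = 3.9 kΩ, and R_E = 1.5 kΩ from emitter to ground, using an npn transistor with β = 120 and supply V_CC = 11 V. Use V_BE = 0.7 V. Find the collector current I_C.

Thevenize the base divider: V_Th = V_CC·R_2/(R_1+R_2) = 11×4.7/37.7 = 1.37 V, R_Th = R_1‖R_2 = 4.11 kΩ.
Base-emitter loop: V_Th = I_B·R_Th + V_BE + (β+1)I_B·R_E, so I_B = (1.37 − 0.7) / (4.11 + 121×1.5) = 0.00362 mA.
I_C = β·I_B = 120×0.00362 = 0.434 mA, and I_E = (β+1)I_B = 0.438 mA.
V_CE = V_CC − I_C·R_C − I_E·R_E = 11 − 0.434×3.9 − 0.438×1.5 = 8.65 V.
V_CE = 8.65 V > 0.2 V confirms active-region operation.

I_C ≈ 0.43 mA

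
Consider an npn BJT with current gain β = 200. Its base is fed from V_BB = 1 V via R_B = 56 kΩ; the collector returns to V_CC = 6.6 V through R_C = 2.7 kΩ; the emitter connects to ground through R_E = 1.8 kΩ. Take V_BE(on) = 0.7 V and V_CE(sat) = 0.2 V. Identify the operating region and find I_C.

Assume active. Base-emitter loop: I_B = (V_BB − V_BE)/(R_B + (β+1)R_E) = (1 − 0.7)/(56 + 201×1.8) = 0.000718 mA.
I_C = β·I_B = 200×0.000718 = 0.144 mA.
V_CE = V_CC − I_C·R_C − I_E·R_E = 6.6 − 0.144×2.7 − 0.144×1.8 = 5.95 V > V_CE(sat), so the active-region assumption holds.

active; I_C ≈ 0.14 mA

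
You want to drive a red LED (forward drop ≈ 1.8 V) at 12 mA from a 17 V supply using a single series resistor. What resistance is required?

R ≈ 1.3 kΩ

The resistor drops V_S − V_D = 17 − 1.8 = 15.2 V at 12 mA.
R = 15.2 V / 12 mA = 1.27 kΩ.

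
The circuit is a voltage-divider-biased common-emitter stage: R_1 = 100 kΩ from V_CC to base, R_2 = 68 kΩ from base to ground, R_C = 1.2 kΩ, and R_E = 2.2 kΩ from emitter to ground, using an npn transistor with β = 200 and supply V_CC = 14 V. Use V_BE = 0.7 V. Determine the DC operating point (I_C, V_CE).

I_C ≈ 2.1 mA, V_CE ≈ 7 V

Thevenize the base divider: V_Th = V_CC·R_2/(R_1+R_2) = 14×68/168 = 5.67 V, R_Th = R_1‖R_2 = 40.5 kΩ.
Base-emitter loop: V_Th = I_B·R_Th + V_BE + (β+1)I_B·R_E, so I_B = (5.67 − 0.7) / (40.5 + 201×2.2) = 0.0103 mA.
I_C = β·I_B = 200×0.0103 = 2.06 mA, and I_E = (β+1)I_B = 2.07 mA.
V_CE = V_CC − I_C·R_C − I_E·R_E = 14 − 2.06×1.2 − 2.07×2.2 = 6.98 V.
V_CE = 6.98 V > 0.2 V confirms active-region operation.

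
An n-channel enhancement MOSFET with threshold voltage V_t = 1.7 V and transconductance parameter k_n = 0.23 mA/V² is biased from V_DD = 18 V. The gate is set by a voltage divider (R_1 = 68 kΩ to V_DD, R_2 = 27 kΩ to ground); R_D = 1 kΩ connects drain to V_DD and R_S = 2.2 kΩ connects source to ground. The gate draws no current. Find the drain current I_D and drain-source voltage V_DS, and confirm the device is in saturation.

I_D ≈ 0.55 mA, V_DS ≈ 16 V

V_G = V_DD·R_2/(R_1+R_2) = 18×27/95 = 5.12 V.
Assume saturation: I_D = (k_n/2)(V_GS − V_t)² with V_GS = V_G − I_D·R_S = 5.12 − 2.2·I_D.
Substituting gives 0.557·I_D² − 2.73·I_D + 1.34 = 0, with roots I_D = 0.555 or 4.35 mA.
The root I_D = 4.35 mA gives V_GS = -4.45 V ≤ V_t, so take I_D = 0.555 mA.
Then V_GS = 3.9 V and V_DS = V_DD − I_D(R_D+R_S) = 18 − 0.555×3.2 = 16.2 V.
Saturation requires V_DS ≥ V_GS − V_t = 2.2 V; 16.2 ≥ 2.2 ✓.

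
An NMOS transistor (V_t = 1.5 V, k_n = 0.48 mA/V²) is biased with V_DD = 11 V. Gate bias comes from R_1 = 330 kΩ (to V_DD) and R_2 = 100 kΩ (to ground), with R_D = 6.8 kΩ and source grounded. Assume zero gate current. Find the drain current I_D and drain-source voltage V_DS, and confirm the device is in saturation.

V_G = V_DD·R_2/(R_1+R_2) = 11×100/430 = 2.56 V. With the source grounded, V_GS = V_G = 2.56 V.
Assume saturation: I_D = (k_n/2)(V_GS − V_t)² = (0.48/2)×(2.56 − 1.5)² = 0.24×1.06² = 0.269 mA.
V_DS = V_DD − I_D·R_D = 11 − 0.269×6.8 = 9.17 V.
Saturation requires V_DS ≥ V_GS − V_t = 1.06 V; 9.17 ≥ 1.06 ✓.

I_D ≈ 0.27 mA, V_DS ≈ 9.2 V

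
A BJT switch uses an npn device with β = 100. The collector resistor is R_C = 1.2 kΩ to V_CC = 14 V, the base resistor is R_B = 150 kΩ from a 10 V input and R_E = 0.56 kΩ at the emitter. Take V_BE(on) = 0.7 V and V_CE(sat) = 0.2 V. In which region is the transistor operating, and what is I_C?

active; I_C ≈ 4.5 mA

Assume active. Base-emitter loop: I_B = (V_BB − V_BE)/(R_B + (β+1)R_E) = (10 − 0.7)/(150 + 101×0.56) = 0.045 mA.
I_C = β·I_B = 100×0.045 = 4.5 mA.
V_CE = V_CC − I_C·R_C − I_E·R_E = 14 − 4.5×1.2 − 4.55×0.56 = 6.05 V > V_CE(sat), so the active-region assumption holds.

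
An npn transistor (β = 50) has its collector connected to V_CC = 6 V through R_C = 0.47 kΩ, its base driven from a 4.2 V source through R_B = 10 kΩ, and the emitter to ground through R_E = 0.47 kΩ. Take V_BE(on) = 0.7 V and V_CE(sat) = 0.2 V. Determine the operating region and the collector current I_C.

Assume active. Base-emitter loop: I_B = (V_BB − V_BE)/(R_B + (β+1)R_E) = (4.2 − 0.7)/(10 + 51×0.47) = 0.103 mA.
I_C = β·I_B = 50×0.103 = 5.15 mA.
V_CE = V_CC − I_C·R_C − I_E·R_E = 6 − 5.15×0.47 − 5.25×0.47 = 1.11 V > V_CE(sat), so the active-region assumption holds.

active; I_C ≈ 5.2 mA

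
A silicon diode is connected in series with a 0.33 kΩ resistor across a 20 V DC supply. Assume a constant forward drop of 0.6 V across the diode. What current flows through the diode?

KVL around the loop: 20 = V_D + I·R = 0.6 + I × 0.33 kΩ.
So I = (20 − 0.6) / 0.33 kΩ = 19.4 / 0.33 = 58.8 mA.

I ≈ 59 mA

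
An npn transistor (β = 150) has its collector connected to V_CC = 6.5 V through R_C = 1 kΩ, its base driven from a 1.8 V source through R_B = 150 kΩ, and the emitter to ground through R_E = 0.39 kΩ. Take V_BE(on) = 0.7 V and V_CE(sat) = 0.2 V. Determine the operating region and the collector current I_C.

active; I_C ≈ 0.79 mA

Assume active. Base-emitter loop: I_B = (V_BB − V_BE)/(R_B + (β+1)R_E) = (1.8 − 0.7)/(150 + 151×0.39) = 0.00527 mA.
I_C = β·I_B = 150×0.00527 = 0.79 mA.
V_CE = V_CC − I_C·R_C − I_E·R_E = 6.5 − 0.79×1 − 0.795×0.39 = 5.4 V > V_CE(sat), so the active-region assumption holds.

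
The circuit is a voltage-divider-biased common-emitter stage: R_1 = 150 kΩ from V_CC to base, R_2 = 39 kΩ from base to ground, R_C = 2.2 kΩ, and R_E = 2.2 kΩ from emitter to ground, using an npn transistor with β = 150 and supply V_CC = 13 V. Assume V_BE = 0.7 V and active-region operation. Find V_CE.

Thevenize the base divider: V_Th = V_CC·R_2/(R_1+R_2) = 13×39/189 = 2.68 V, R_Th = R_1‖R_2 = 31 kΩ.
Base-emitter loop: V_Th = I_B·R_Th + V_BE + (β+1)I_B·R_E, so I_B = (2.68 − 0.7) / (31 + 151×2.2) = 0.00546 mA.
I_C = β·I_B = 150×0.00546 = 0.819 mA, and I_E = (β+1)I_B = 0.824 mA.
V_CE = V_CC − I_C·R_C − I_E·R_E = 13 − 0.819×2.2 − 0.824×2.2 = 9.38 V.
V_CE = 9.38 V > 0.2 V confirms active-region operation.

V_CE ≈ 9.4 V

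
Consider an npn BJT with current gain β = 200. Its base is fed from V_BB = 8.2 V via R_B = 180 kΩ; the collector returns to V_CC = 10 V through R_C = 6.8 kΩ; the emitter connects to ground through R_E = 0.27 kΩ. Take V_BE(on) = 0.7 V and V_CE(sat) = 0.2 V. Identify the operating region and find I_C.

Assume active: I_B = (8.2 − 0.7)/(180 + 201×0.27) = 0.032 mA, I_C = β·I_B = 6.4 mA.
Then V_CE = 10 − 6.4×6.8 − 6.43×0.27 = -35.3 V < 0.2 V — the active assumption fails.
Re-solve with V_CE = 0.2 V. KCL at the emitter: V_E/R_E = (V_BB−0.7−V_E)/R_B + (V_CC−0.2−V_E)/R_C, giving V_E = 0.385 V.
I_C = (V_CC − 0.2 − V_E)/R_C = (9.8 − 0.385)/6.8 = 1.38 mA.
Check: I_B = (7.5 − 0.385)/180 = 0.0395 mA, and β·I_B = 7.91 mA > I_C, confirming saturation.

saturation; I_C ≈ 1.4 mA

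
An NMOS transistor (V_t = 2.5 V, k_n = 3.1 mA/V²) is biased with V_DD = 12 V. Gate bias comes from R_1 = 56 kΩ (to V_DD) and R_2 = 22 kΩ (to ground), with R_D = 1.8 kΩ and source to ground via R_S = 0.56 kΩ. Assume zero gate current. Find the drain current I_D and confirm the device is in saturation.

V_G = V_DD·R_2/(R_1+R_2) = 12×22/78 = 3.38 V.
Assume saturation: I_D = (k_n/2)(V_GS − V_t)² with V_GS = V_G − I_D·R_S = 3.38 − 0.56·I_D.
Substituting gives 0.486·I_D² − 2.54·I_D + 1.21 = 0, with roots I_D = 0.533 or 4.68 mA.
The root I_D = 4.68 mA gives V_GS = 0.762 V ≤ V_t, so take I_D = 0.533 mA.
Then V_GS = 3.09 V and V_DS = V_DD − I_D(R_D+R_S) = 12 − 0.533×2.36 = 10.7 V.
Saturation requires V_DS ≥ V_GS − V_t = 0.586 V; 10.7 ≥ 0.586 ✓.

I_D ≈ 0.53 mA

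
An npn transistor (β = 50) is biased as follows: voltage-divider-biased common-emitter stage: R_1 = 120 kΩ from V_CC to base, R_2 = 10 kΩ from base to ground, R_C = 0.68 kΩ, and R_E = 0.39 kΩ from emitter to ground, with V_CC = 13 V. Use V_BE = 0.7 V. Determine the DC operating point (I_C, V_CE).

Thevenize the base divider: V_Th = V_CC·R_2/(R_1+R_2) = 13×10/130 = 1 V, R_Th = R_1‖R_2 = 9.23 kΩ.
Base-emitter loop: V_Th = I_B·R_Th + V_BE + (β+1)I_B·R_E, so I_B = (1 − 0.7) / (9.23 + 51×0.39) = 0.0103 mA.
I_C = β·I_B = 50×0.0103 = 0.515 mA, and I_E = (β+1)I_B = 0.525 mA.
V_CE = V_CC − I_C·R_C − I_E·R_E = 13 − 0.515×0.68 − 0.525×0.39 = 12.4 V.
V_CE = 12.4 V > 0.2 V confirms active-region operation.

I_C ≈ 0.52 mA, V_CE ≈ 12 V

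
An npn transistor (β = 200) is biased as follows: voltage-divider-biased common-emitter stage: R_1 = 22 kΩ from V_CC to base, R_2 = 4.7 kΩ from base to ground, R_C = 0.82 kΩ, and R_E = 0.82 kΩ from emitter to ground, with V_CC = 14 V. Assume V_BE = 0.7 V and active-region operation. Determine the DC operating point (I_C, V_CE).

Thevenize the base divider: V_Th = V_CC·R_2/(R_1+R_2) = 14×4.7/26.7 = 2.46 V, R_Th = R_1‖R_2 = 3.87 kΩ.
Base-emitter loop: V_Th = I_B·R_Th + V_BE + (β+1)I_B·R_E, so I_B = (2.46 − 0.7) / (3.87 + 201×0.82) = 0.0105 mA.
I_C = β·I_B = 200×0.0105 = 2.09 mA, and I_E = (β+1)I_B = 2.1 mA.
V_CE = V_CC − I_C·R_C − I_E·R_E = 14 − 2.09×0.82 − 2.1×0.82 = 10.6 V.
V_CE = 10.6 V > 0.2 V confirms active-region operation.

I_C ≈ 2.1 mA, V_CE ≈ 11 V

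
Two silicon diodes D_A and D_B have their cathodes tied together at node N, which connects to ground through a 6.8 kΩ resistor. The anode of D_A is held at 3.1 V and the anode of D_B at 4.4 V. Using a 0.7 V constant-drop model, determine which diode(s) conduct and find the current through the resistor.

Assume both conduct. Then node N would need to be at both 3.1−0.7 = 2.4 V and 4.4−0.7 = 3.7 V, which is impossible.
Assume only D_B conducts: V_N = 4.4 − 0.7 = 3.7 V, so I_R = 3.7/6.8 = 0.544 mA.
Check D_A: its anode-to-cathode voltage is 3.1 − 3.7 = -0.6 V < 0.7 V, so it is off. The assumption is consistent.

Only D_B conducts; I_R ≈ 0.54 mA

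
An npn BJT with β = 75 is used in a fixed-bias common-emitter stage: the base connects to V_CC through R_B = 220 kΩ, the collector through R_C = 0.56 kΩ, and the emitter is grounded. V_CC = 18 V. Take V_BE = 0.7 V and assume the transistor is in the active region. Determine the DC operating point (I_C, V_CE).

Base loop: V_CC = I_B·R_B + V_BE, so I_B = (18 − 0.7)/220 kΩ = 0.0786 mA.
In the active region I_C = β·I_B = 75 × 0.0786 = 5.9 mA.
Collector loop: V_CE = V_CC − I_C·R_C = 18 − 5.9×0.56 = 14.7 V.
Since V_CE = 14.7 V > V_CE(sat) ≈ 0.2 V, the transistor is in the active region as assumed.

I_C ≈ 5.9 mA, V_CE ≈ 15 V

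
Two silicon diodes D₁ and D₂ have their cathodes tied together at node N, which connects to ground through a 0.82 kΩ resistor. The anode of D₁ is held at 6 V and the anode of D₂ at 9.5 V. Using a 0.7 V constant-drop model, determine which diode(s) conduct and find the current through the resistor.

Assume both conduct. Then node N would need to be at both 6−0.7 = 5.3 V and 9.5−0.7 = 8.8 V, which is impossible.
Assume only D₂ conducts: V_N = 9.5 − 0.7 = 8.8 V, so I_R = 8.8/0.82 = 10.7 mA.
Check D₁: its anode-to-cathode voltage is 6 − 8.8 = -2.8 V < 0.7 V, so it is off. The assumption is consistent.

Only D₂ conducts; I_R ≈ 11 mA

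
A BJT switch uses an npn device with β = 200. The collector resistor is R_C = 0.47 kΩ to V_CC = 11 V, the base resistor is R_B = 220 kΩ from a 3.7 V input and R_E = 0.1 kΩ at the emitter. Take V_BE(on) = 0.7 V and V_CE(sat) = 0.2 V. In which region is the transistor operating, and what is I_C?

Assume active. Base-emitter loop: I_B = (V_BB − V_BE)/(R_B + (β+1)R_E) = (3.7 − 0.7)/(220 + 201×0.1) = 0.0125 mA.
I_C = β·I_B = 200×0.0125 = 2.5 mA.
V_CE = V_CC − I_C·R_C − I_E·R_E = 11 − 2.5×0.47 − 2.51×0.1 = 9.57 V > V_CE(sat), so the active-region assumption holds.

active; I_C ≈ 2.5 mA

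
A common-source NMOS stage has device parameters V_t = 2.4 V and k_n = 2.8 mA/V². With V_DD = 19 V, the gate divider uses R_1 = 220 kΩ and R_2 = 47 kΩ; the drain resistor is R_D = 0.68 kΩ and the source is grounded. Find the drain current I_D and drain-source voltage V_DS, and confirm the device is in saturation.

V_G = V_DD·R_2/(R_1+R_2) = 19×47/267 = 3.34 V. With the source grounded, V_GS = V_G = 3.34 V.
Assume saturation: I_D = (k_n/2)(V_GS − V_t)² = (2.8/2)×(3.34 − 2.4)² = 1.4×0.945² = 1.25 mA.
V_DS = V_DD − I_D·R_D = 19 − 1.25×0.68 = 18.2 V.
Saturation requires V_DS ≥ V_GS − V_t = 0.945 V; 18.2 ≥ 0.945 ✓.

I_D ≈ 1.2 mA, V_DS ≈ 18 V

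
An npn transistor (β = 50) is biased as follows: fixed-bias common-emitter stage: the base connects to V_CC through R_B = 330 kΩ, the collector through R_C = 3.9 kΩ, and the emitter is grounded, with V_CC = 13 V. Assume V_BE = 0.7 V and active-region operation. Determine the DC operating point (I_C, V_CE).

Base loop: V_CC = I_B·R_B + V_BE, so I_B = (13 − 0.7)/330 kΩ = 0.0373 mA.
In the active region I_C = β·I_B = 50 × 0.0373 = 1.86 mA.
Collector loop: V_CE = V_CC − I_C·R_C = 13 − 1.86×3.9 = 5.73 V.
Since V_CE = 5.73 V > V_CE(sat) ≈ 0.2 V, the transistor is in the active region as assumed.

I_C ≈ 1.9 mA, V_CE ≈ 5.7 V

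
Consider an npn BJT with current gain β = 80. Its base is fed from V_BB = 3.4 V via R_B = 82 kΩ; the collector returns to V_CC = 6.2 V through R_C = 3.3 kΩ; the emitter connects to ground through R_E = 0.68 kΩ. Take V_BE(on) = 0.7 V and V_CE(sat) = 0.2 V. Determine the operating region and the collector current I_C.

Assume active: I_B = (3.4 − 0.7)/(82 + 81×0.68) = 0.0197 mA, I_C = β·I_B = 1.58 mA.
Then V_CE = 6.2 − 1.58×3.3 − 1.6×0.68 = -0.0848 V < 0.2 V — the active assumption fails.
Re-solve with V_CE = 0.2 V. KCL at the emitter: V_E/R_E = (V_BB−0.7−V_E)/R_B + (V_CC−0.2−V_E)/R_C, giving V_E = 1.04 V.
I_C = (V_CC − 0.2 − V_E)/R_C = (6 − 1.04)/3.3 = 1.5 mA.
Check: I_B = (2.7 − 1.04)/82 = 0.0203 mA, and β·I_B = 1.62 mA > I_C, confirming saturation.

saturation; I_C ≈ 1.5 mA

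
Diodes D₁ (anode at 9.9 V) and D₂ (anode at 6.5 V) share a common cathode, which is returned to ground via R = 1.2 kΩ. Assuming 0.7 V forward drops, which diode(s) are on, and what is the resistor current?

Only D₁ conducts; I_R ≈ 7.7 mA

Assume both conduct. Then node N would need to be at both 9.9−0.7 = 9.2 V and 6.5−0.7 = 5.8 V, which is impossible.
Assume only D₁ conducts: V_N = 9.9 − 0.7 = 9.2 V, so I_R = 9.2/1.2 = 7.67 mA.
Check D₂: its anode-to-cathode voltage is 6.5 − 9.2 = -2.7 V < 0.7 V, so it is off. The assumption is consistent.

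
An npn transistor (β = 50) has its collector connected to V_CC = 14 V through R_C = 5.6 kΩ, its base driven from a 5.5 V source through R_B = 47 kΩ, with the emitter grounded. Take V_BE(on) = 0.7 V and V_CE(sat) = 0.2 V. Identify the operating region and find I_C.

Assume active: I_B = (5.5 − 0.7)/47 = 0.102 mA, giving I_C = β·I_B = 5.11 mA.
But then V_CE = 14 − 5.11×5.6 = -14.6 V < V_CE(sat) = 0.2 V — impossible in the active region.
So the transistor is saturated. With V_CE = 0.2 V, I_C = (V_CC − 0.2)/R_C = 13.8/5.6 = 2.46 mA.
Check: β·I_B = 5.11 mA > I_C = 2.46 mA, confirming saturation.

saturation; I_C ≈ 2.5 mA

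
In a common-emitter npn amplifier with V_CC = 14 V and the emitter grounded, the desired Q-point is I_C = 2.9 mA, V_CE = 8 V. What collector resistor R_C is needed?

Collector loop: V_CC = I_C·R_C + V_CE.
R_C = (V_CC − V_CE)/I_C = (14 − 8)/2.9 = 2.07 kΩ.

R_C ≈ 2.1 kΩ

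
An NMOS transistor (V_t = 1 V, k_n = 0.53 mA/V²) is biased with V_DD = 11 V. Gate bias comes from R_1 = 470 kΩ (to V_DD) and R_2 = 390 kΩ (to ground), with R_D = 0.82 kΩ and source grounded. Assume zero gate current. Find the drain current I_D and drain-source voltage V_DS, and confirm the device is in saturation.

I_D ≈ 4.2 mA, V_DS ≈ 7.5 V

V_G = V_DD·R_2/(R_1+R_2) = 11×390/860 = 4.99 V. With the source grounded, V_GS = V_G = 4.99 V.
Assume saturation: I_D = (k_n/2)(V_GS − V_t)² = (0.53/2)×(4.99 − 1)² = 0.265×3.99² = 4.22 mA.
V_DS = V_DD − I_D·R_D = 11 − 4.22×0.82 = 7.54 V.
Saturation requires V_DS ≥ V_GS − V_t = 3.99 V; 7.54 ≥ 3.99 ✓.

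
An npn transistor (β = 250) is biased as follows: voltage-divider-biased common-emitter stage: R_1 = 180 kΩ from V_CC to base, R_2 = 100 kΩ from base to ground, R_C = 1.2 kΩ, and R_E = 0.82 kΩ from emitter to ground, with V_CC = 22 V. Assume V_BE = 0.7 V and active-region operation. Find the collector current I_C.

I_C ≈ 6.6 mA

Thevenize the base divider: V_Th = V_CC·R_2/(R_1+R_2) = 22×100/280 = 7.86 V, R_Th = R_1‖R_2 = 64.3 kΩ.
Base-emitter loop: V_Th = I_B·R_Th + V_BE + (β+1)I_B·R_E, so I_B = (7.86 − 0.7) / (64.3 + 251×0.82) = 0.0265 mA.
I_C = β·I_B = 250×0.0265 = 6.62 mA, and I_E = (β+1)I_B = 6.65 mA.
V_CE = V_CC − I_C·R_C − I_E·R_E = 22 − 6.62×1.2 − 6.65×0.82 = 8.6 V.
V_CE = 8.6 V > 0.2 V confirms active-region operation.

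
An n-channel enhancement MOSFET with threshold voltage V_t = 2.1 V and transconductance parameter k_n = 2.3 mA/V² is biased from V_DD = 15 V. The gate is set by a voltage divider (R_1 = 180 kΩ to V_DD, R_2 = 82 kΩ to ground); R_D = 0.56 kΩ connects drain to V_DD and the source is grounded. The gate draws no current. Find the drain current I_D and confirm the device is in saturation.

V_G = V_DD·R_2/(R_1+R_2) = 15×82/262 = 4.69 V. With the source grounded, V_GS = V_G = 4.69 V.
Assume saturation: I_D = (k_n/2)(V_GS − V_t)² = (2.3/2)×(4.69 − 2.1)² = 1.15×2.59² = 7.74 mA.
V_DS = V_DD − I_D·R_D = 15 − 7.74×0.56 = 10.7 V.
Saturation requires V_DS ≥ V_GS − V_t = 2.59 V; 10.7 ≥ 2.59 ✓.

I_D ≈ 7.7 mA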